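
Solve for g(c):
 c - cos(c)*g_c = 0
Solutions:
 g(c) = C1 + Integral(c/cos(c), c)


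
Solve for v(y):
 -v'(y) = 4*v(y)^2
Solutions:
 v(y) = 1/(C1 + 4*y)


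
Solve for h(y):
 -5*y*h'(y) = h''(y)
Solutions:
 h(y) = C1 + C2*erf(sqrt(10)*y/2)


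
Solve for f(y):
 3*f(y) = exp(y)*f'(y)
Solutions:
 f(y) = C1*exp(-3*exp(-y))


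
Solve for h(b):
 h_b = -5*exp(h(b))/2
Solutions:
 h(b) = log(1/(C1 + 5*b)) + log(2)


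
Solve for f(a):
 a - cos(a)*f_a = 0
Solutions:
 f(a) = C1 + Integral(a/cos(a), a)


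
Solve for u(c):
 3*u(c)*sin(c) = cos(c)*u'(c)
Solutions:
 u(c) = C1/cos(c)^3


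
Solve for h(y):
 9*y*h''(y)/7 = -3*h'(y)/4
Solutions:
 h(y) = C1 + C2*y^(5/12)


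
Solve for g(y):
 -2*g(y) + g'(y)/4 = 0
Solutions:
 g(y) = C1*exp(8*y)


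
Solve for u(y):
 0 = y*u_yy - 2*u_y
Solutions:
 u(y) = C1 + C2*y^3


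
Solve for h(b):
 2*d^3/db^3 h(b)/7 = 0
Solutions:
 h(b) = C1 + C2*b + C3*b^2


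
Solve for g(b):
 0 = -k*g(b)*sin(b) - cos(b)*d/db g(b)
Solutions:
 g(b) = C1*exp(k*log(cos(b)))


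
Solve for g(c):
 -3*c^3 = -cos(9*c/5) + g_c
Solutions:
 g(c) = C1 - 3*c^4/4 + 5*sin(9*c/5)/9


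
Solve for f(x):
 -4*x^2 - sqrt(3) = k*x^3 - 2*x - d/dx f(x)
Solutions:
 f(x) = C1 + k*x^4/4 + 4*x^3/3 - x^2 + sqrt(3)*x


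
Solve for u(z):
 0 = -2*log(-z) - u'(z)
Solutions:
 u(z) = C1 - 2*z*log(-z) + 2*z


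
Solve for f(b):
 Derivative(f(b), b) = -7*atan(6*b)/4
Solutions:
 f(b) = C1 - 7*b*atan(6*b)/4 + 7*log(36*b^2 + 1)/48


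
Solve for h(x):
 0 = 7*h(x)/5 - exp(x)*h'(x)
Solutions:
 h(x) = C1*exp(-7*exp(-x)/5)


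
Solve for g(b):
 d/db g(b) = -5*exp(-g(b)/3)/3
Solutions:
 g(b) = 3*log(C1 - 5*b/9)


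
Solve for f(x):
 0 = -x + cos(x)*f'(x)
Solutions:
 f(x) = C1 + Integral(x/cos(x), x)


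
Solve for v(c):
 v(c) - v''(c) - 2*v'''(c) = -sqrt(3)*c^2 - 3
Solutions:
 v(c) = C1*exp(-c*((6*sqrt(78) + 53)^(-1/3) + 2 + (6*sqrt(78) + 53)^(1/3))/12)*sin(sqrt(3)*c*(-(6*sqrt(78) + 53)^(1/3) + (6*sqrt(78) + 53)^(-1/3))/12) + C2*exp(-c*((6*sqrt(78) + 53)^(-1/3) + 2 + (6*sqrt(78) + 53)^(1/3))/12)*cos(sqrt(3)*c*(-(6*sqrt(78) + 53)^(1/3) + (6*sqrt(78) + 53)^(-1/3))/12) + C3*exp(c*(-1 + (6*sqrt(78) + 53)^(-1/3) + (6*sqrt(78) + 53)^(1/3))/6) - sqrt(3)*c^2 - 2*sqrt(3) - 3


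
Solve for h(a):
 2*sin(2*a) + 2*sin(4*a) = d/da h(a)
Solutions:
 h(a) = C1 - cos(2*a) - cos(4*a)/2


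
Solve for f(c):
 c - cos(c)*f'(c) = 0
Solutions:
 f(c) = C1 + Integral(c/cos(c), c)


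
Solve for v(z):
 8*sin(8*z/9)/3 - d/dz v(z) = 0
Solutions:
 v(z) = C1 - 3*cos(8*z/9)


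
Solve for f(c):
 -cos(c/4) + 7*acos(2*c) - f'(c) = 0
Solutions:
 f(c) = C1 + 7*c*acos(2*c) - 7*sqrt(1 - 4*c^2)/2 - 4*sin(c/4)


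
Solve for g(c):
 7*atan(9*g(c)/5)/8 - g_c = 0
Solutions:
 Integral(1/atan(9*_y/5), (_y, g(c))) = C1 + 7*c/8


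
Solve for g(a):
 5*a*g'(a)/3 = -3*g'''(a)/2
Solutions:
 g(a) = C1 + Integral(C2*airyai(-30^(1/3)*a/3) + C3*airybi(-30^(1/3)*a/3), a)


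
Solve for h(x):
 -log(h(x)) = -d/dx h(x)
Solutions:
 li(h(x)) = C1 + x


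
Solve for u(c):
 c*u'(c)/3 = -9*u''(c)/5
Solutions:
 u(c) = C1 + C2*erf(sqrt(30)*c/18)


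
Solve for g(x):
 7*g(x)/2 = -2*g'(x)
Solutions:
 g(x) = C1*exp(-7*x/4)


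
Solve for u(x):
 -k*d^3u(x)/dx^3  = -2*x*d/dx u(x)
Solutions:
 u(x) = C1 + Integral(C2*airyai(2^(1/3)*x*(1/k)^(1/3)) + C3*airybi(2^(1/3)*x*(1/k)^(1/3)), x)


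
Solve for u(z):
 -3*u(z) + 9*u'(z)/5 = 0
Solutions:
 u(z) = C1*exp(5*z/3)


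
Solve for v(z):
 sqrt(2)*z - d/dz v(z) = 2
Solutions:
 v(z) = C1 + sqrt(2)*z^2/2 - 2*z


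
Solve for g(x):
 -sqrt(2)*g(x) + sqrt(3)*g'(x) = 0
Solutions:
 g(x) = C1*exp(sqrt(6)*x/3)


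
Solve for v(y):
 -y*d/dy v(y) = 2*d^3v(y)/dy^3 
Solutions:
 v(y) = C1 + Integral(C2*airyai(-2^(2/3)*y/2) + C3*airybi(-2^(2/3)*y/2), y)


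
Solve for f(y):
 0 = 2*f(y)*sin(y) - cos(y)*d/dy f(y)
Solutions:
 f(y) = C1/cos(y)^2


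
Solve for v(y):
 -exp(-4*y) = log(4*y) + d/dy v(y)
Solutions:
 v(y) = C1 - y*log(y) + y*(1 - 2*log(2)) + exp(-4*y)/4


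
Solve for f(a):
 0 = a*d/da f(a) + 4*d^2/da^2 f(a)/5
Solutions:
 f(a) = C1 + C2*erf(sqrt(10)*a/4)


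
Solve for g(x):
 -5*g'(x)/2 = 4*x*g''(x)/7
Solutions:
 g(x) = C1 + C2/x^(27/8)


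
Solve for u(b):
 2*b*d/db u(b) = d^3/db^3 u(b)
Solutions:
 u(b) = C1 + Integral(C2*airyai(2^(1/3)*b) + C3*airybi(2^(1/3)*b), b)


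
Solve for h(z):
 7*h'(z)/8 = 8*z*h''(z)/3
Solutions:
 h(z) = C1 + C2*z^(85/64)


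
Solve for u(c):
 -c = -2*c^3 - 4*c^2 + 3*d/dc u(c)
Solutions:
 u(c) = C1 + c^4/6 + 4*c^3/9 - c^2/6


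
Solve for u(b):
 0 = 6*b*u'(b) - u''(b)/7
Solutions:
 u(b) = C1 + C2*erfi(sqrt(21)*b)


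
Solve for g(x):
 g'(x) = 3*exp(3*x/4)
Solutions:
 g(x) = C1 + 4*exp(3*x/4)


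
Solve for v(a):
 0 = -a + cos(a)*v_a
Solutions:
 v(a) = C1 + Integral(a/cos(a), a)


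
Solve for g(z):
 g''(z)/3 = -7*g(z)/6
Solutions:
 g(z) = C1*sin(sqrt(14)*z/2) + C2*cos(sqrt(14)*z/2)


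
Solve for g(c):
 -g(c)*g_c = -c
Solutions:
 g(c) = -sqrt(C1 + c^2)
 g(c) = sqrt(C1 + c^2)


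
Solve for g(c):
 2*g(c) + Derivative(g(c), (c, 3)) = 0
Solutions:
 g(c) = C3*exp(-2^(1/3)*c) + (C1*sin(2^(1/3)*sqrt(3)*c/2) + C2*cos(2^(1/3)*sqrt(3)*c/2))*exp(2^(1/3)*c/2)


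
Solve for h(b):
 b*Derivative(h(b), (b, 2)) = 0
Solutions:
 h(b) = C1 + C2*b


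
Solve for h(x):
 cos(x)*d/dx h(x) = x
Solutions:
 h(x) = C1 + Integral(x/cos(x), x)


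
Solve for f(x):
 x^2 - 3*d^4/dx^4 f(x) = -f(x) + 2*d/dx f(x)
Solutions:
 f(x) = C1*exp(x*(-2^(2/3) + 2^(1/3) + 2)/6)*sin(2^(1/3)*sqrt(3)*x*(1 + 2^(1/3))/6) + C2*exp(x*(-2^(2/3) + 2^(1/3) + 2)/6)*cos(2^(1/3)*sqrt(3)*x*(1 + 2^(1/3))/6) + C3*exp(-x) + C4*exp(x*(-2^(1/3) + 1 + 2^(2/3))/3) - x^2 - 4*x - 8


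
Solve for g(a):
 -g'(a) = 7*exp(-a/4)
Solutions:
 g(a) = C1 + 28*exp(-a/4)


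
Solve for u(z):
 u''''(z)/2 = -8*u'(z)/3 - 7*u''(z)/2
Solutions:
 u(z) = C1 + C2*exp(-3^(1/3)*z*(-(24 + sqrt(1605))^(1/3) + 7*3^(1/3)/(24 + sqrt(1605))^(1/3))/6)*sin(3^(1/6)*z*(21/(24 + sqrt(1605))^(1/3) + 3^(2/3)*(24 + sqrt(1605))^(1/3))/6) + C3*exp(-3^(1/3)*z*(-(24 + sqrt(1605))^(1/3) + 7*3^(1/3)/(24 + sqrt(1605))^(1/3))/6)*cos(3^(1/6)*z*(21/(24 + sqrt(1605))^(1/3) + 3^(2/3)*(24 + sqrt(1605))^(1/3))/6) + C4*exp(3^(1/3)*z*(-(24 + sqrt(1605))^(1/3) + 7*3^(1/3)/(24 + sqrt(1605))^(1/3))/3)


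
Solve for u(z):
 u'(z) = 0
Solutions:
 u(z) = C1


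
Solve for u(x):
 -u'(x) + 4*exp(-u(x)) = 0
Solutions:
 u(x) = log(C1 + 4*x)


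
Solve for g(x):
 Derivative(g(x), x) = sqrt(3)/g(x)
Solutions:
 g(x) = -sqrt(C1 + 2*sqrt(3)*x)
 g(x) = sqrt(C1 + 2*sqrt(3)*x)


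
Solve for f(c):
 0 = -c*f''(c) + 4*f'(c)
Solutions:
 f(c) = C1 + C2*c^5


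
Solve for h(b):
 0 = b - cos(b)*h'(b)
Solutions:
 h(b) = C1 + Integral(b/cos(b), b)


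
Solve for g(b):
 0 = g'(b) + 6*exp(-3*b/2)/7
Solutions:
 g(b) = C1 + 4*exp(-3*b/2)/7


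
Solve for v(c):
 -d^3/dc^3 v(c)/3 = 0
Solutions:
 v(c) = C1 + C2*c + C3*c^2


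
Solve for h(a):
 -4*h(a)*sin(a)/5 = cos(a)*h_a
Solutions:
 h(a) = C1*cos(a)^(4/5)


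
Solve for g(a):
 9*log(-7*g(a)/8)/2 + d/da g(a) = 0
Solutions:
 2*Integral(1/(log(-_y) - 3*log(2) + log(7)), (_y, g(a)))/9 = C1 - a


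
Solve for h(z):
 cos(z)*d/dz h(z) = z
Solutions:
 h(z) = C1 + Integral(z/cos(z), z)


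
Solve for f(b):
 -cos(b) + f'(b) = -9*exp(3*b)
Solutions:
 f(b) = C1 - 3*exp(3*b) + sin(b)


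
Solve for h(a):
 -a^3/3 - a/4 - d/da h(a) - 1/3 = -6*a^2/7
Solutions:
 h(a) = C1 - a^4/12 + 2*a^3/7 - a^2/8 - a/3


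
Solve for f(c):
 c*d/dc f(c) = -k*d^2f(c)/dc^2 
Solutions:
 f(c) = C1 + C2*sqrt(k)*erf(sqrt(2)*c*sqrt(1/k)/2)


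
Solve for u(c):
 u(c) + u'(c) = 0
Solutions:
 u(c) = C1*exp(-c)


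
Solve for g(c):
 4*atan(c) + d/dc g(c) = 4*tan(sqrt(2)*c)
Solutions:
 g(c) = C1 - 4*c*atan(c) + 2*log(c^2 + 1) - 2*sqrt(2)*log(cos(sqrt(2)*c))


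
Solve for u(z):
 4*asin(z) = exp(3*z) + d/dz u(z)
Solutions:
 u(z) = C1 + 4*z*asin(z) + 4*sqrt(1 - z^2) - exp(3*z)/3


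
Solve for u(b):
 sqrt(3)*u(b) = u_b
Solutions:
 u(b) = C1*exp(sqrt(3)*b)


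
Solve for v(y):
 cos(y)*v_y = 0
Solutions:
 v(y) = C1


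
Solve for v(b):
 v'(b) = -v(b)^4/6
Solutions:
 v(b) = 2^(1/3)*(1/(C1 + b))^(1/3)
 v(b) = 2^(1/3)*(-1 - sqrt(3)*I)*(1/(C1 + b))^(1/3)/2
 v(b) = 2^(1/3)*(-1 + sqrt(3)*I)*(1/(C1 + b))^(1/3)/2


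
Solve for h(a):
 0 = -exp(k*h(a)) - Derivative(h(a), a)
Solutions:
 h(a) = Piecewise((log(1/(C1*k + a*k))/k, Ne(k, 0)), (nan, True))
 h(a) = Piecewise((C1 - a, Eq(k, 0)), (nan, True))


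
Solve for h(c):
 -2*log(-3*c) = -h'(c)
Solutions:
 h(c) = C1 + 2*c*log(-c) + 2*c*(-1 + log(3))


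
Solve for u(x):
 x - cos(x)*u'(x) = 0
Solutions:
 u(x) = C1 + Integral(x/cos(x), x)


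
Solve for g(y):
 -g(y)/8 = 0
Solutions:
 g(y) = 0


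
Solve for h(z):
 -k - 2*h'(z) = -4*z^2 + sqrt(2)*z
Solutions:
 h(z) = C1 - k*z/2 + 2*z^3/3 - sqrt(2)*z^2/4


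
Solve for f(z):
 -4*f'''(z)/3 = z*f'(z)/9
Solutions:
 f(z) = C1 + Integral(C2*airyai(-18^(1/3)*z/6) + C3*airybi(-18^(1/3)*z/6), z)


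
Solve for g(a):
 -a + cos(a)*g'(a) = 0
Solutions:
 g(a) = C1 + Integral(a/cos(a), a)


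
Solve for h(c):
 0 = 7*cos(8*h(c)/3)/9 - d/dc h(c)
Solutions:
 -7*c/9 - 3*log(sin(8*h(c)/3) - 1)/16 + 3*log(sin(8*h(c)/3) + 1)/16 = C1


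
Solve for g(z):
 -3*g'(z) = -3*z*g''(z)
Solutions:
 g(z) = C1 + C2*z^2


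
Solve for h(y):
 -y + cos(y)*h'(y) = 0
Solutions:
 h(y) = C1 + Integral(y/cos(y), y)


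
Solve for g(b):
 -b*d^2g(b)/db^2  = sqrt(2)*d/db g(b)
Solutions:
 g(b) = C1 + C2*b^(1 - sqrt(2))


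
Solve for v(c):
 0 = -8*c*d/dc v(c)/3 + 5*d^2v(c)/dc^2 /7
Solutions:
 v(c) = C1 + C2*erfi(2*sqrt(105)*c/15)


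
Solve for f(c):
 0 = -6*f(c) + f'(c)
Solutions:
 f(c) = C1*exp(6*c)


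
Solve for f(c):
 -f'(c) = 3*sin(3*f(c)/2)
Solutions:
 f(c) = -2*acos((-C1 - exp(9*c))/(C1 - exp(9*c)))/3 + 4*pi/3
 f(c) = 2*acos((-C1 - exp(9*c))/(C1 - exp(9*c)))/3


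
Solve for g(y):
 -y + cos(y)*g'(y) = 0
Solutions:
 g(y) = C1 + Integral(y/cos(y), y)


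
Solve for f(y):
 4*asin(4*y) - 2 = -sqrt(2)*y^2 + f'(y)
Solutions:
 f(y) = C1 + sqrt(2)*y^3/3 + 4*y*asin(4*y) - 2*y + sqrt(1 - 16*y^2)


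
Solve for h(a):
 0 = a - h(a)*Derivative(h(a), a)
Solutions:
 h(a) = -sqrt(C1 + a^2)
 h(a) = sqrt(C1 + a^2)


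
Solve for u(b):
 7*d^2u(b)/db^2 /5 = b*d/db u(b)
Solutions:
 u(b) = C1 + C2*erfi(sqrt(70)*b/14)


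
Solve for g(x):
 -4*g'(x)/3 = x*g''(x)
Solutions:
 g(x) = C1 + C2/x^(1/3)


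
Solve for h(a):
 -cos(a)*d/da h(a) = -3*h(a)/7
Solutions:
 h(a) = C1*(sin(a) + 1)^(3/14)/(sin(a) - 1)^(3/14)


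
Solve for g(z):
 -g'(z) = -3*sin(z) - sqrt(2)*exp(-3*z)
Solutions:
 g(z) = C1 - 3*cos(z) - sqrt(2)*exp(-3*z)/3


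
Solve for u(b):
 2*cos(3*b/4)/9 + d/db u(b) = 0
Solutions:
 u(b) = C1 - 8*sin(3*b/4)/27


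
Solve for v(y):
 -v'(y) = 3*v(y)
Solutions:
 v(y) = C1*exp(-3*y)


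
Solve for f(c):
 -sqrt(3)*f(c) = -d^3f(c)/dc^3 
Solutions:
 f(c) = C3*exp(3^(1/6)*c) + (C1*sin(3^(2/3)*c/2) + C2*cos(3^(2/3)*c/2))*exp(-3^(1/6)*c/2)


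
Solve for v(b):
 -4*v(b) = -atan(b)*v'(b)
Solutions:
 v(b) = C1*exp(4*Integral(1/atan(b), b))


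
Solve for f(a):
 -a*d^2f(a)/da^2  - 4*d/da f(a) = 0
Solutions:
 f(a) = C1 + C2/a^3


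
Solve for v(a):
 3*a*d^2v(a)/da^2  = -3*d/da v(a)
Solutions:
 v(a) = C1 + C2*log(a)


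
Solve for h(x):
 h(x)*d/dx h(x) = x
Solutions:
 h(x) = -sqrt(C1 + x^2)
 h(x) = sqrt(C1 + x^2)


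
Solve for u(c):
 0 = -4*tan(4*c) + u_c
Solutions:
 u(c) = C1 - log(cos(4*c))


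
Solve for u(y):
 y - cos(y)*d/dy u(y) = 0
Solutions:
 u(y) = C1 + Integral(y/cos(y), y)


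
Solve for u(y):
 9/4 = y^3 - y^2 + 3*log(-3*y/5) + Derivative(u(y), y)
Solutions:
 u(y) = C1 - y^4/4 + y^3/3 - 3*y*log(-y) + y*(-3*log(3) + 3*log(5) + 21/4)


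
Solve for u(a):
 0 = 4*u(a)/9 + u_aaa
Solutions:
 u(a) = C3*exp(-2^(2/3)*3^(1/3)*a/3) + (C1*sin(2^(2/3)*3^(5/6)*a/6) + C2*cos(2^(2/3)*3^(5/6)*a/6))*exp(2^(2/3)*3^(1/3)*a/6)


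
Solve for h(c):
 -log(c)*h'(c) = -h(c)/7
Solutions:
 h(c) = C1*exp(li(c)/7)


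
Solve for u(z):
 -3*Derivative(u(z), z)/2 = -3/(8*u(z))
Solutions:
 u(z) = -sqrt(C1 + 2*z)/2
 u(z) = sqrt(C1 + 2*z)/2


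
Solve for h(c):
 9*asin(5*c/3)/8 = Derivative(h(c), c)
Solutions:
 h(c) = C1 + 9*c*asin(5*c/3)/8 + 9*sqrt(9 - 25*c^2)/40


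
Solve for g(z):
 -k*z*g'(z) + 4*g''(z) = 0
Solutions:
 g(z) = Piecewise((-sqrt(2)*sqrt(pi)*C1*erf(sqrt(2)*z*sqrt(-k)/4)/sqrt(-k) - C2, (k > 0) | (k < 0)), (-C1*z - C2, True))


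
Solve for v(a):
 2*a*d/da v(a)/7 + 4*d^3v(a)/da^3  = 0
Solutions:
 v(a) = C1 + Integral(C2*airyai(-14^(2/3)*a/14) + C3*airybi(-14^(2/3)*a/14), a)


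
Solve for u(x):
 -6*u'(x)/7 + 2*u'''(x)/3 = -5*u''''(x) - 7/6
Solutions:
 u(x) = C1 + C2*exp(-x*(28*7^(1/3)/(135*sqrt(163689) + 54619)^(1/3) + 28 + 7^(2/3)*(135*sqrt(163689) + 54619)^(1/3))/630)*sin(sqrt(3)*7^(1/3)*x*(-7^(1/3)*(135*sqrt(163689) + 54619)^(1/3) + 28/(135*sqrt(163689) + 54619)^(1/3))/630) + C3*exp(-x*(28*7^(1/3)/(135*sqrt(163689) + 54619)^(1/3) + 28 + 7^(2/3)*(135*sqrt(163689) + 54619)^(1/3))/630)*cos(sqrt(3)*7^(1/3)*x*(-7^(1/3)*(135*sqrt(163689) + 54619)^(1/3) + 28/(135*sqrt(163689) + 54619)^(1/3))/630) + C4*exp(x*(-14 + 28*7^(1/3)/(135*sqrt(163689) + 54619)^(1/3) + 7^(2/3)*(135*sqrt(163689) + 54619)^(1/3))/315) + 49*x/36


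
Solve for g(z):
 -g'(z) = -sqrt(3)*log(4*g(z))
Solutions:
 -sqrt(3)*Integral(1/(log(_y) + 2*log(2)), (_y, g(z)))/3 = C1 - z


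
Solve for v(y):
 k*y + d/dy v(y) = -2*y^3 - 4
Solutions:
 v(y) = C1 - k*y^2/2 - y^4/2 - 4*y


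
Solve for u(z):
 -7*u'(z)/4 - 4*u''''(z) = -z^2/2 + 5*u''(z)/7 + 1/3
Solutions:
 u(z) = C1 + C2*exp(-42^(1/3)*z*(-(3087 + sqrt(9571569))^(1/3) + 10*42^(1/3)/(3087 + sqrt(9571569))^(1/3))/168)*sin(14^(1/3)*3^(1/6)*z*(30*14^(1/3)/(3087 + sqrt(9571569))^(1/3) + 3^(2/3)*(3087 + sqrt(9571569))^(1/3))/168) + C3*exp(-42^(1/3)*z*(-(3087 + sqrt(9571569))^(1/3) + 10*42^(1/3)/(3087 + sqrt(9571569))^(1/3))/168)*cos(14^(1/3)*3^(1/6)*z*(30*14^(1/3)/(3087 + sqrt(9571569))^(1/3) + 3^(2/3)*(3087 + sqrt(9571569))^(1/3))/168) + C4*exp(42^(1/3)*z*(-(3087 + sqrt(9571569))^(1/3) + 10*42^(1/3)/(3087 + sqrt(9571569))^(1/3))/84) + 2*z^3/21 - 40*z^2/343 - 4804*z/50421


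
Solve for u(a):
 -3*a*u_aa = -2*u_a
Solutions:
 u(a) = C1 + C2*a^(5/3)


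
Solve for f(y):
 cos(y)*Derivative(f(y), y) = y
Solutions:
 f(y) = C1 + Integral(y/cos(y), y)


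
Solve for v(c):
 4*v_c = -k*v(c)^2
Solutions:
 v(c) = 4/(C1 + c*k)


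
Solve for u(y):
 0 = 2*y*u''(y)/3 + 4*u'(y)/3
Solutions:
 u(y) = C1 + C2/y


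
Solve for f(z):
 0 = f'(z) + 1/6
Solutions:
 f(z) = C1 - z/6


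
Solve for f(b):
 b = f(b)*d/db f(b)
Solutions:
 f(b) = -sqrt(C1 + b^2)
 f(b) = sqrt(C1 + b^2)


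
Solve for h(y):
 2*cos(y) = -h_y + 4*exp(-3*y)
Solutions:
 h(y) = C1 - 2*sin(y) - 4*exp(-3*y)/3


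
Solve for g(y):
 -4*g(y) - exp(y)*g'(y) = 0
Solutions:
 g(y) = C1*exp(4*exp(-y))


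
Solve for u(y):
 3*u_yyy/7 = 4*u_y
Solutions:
 u(y) = C1 + C2*exp(-2*sqrt(21)*y/3) + C3*exp(2*sqrt(21)*y/3)


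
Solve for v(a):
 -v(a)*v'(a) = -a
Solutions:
 v(a) = -sqrt(C1 + a^2)
 v(a) = sqrt(C1 + a^2)


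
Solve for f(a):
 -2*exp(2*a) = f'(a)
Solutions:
 f(a) = C1 - exp(2*a)


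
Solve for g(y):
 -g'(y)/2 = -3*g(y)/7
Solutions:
 g(y) = C1*exp(6*y/7)


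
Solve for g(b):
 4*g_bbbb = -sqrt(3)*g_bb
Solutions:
 g(b) = C1 + C2*b + C3*sin(3^(1/4)*b/2) + C4*cos(3^(1/4)*b/2)


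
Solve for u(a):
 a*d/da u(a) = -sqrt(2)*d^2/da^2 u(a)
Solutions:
 u(a) = C1 + C2*erf(2^(1/4)*a/2)


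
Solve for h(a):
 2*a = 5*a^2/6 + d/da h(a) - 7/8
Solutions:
 h(a) = C1 - 5*a^3/18 + a^2 + 7*a/8


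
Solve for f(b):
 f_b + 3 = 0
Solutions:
 f(b) = C1 - 3*b


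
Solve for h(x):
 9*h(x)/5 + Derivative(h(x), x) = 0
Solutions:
 h(x) = C1*exp(-9*x/5)


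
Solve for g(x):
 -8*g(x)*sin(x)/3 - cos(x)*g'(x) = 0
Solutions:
 g(x) = C1*cos(x)^(8/3)


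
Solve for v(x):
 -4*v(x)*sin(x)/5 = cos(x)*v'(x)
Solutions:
 v(x) = C1*cos(x)^(4/5)


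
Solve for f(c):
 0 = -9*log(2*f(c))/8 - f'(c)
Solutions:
 8*Integral(1/(log(_y) + log(2)), (_y, f(c)))/9 = C1 - c


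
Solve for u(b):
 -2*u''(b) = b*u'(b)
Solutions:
 u(b) = C1 + C2*erf(b/2)


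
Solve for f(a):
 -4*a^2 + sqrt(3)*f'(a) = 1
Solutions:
 f(a) = C1 + 4*sqrt(3)*a^3/9 + sqrt(3)*a/3


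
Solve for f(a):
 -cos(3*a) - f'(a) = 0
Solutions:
 f(a) = C1 - sin(3*a)/3


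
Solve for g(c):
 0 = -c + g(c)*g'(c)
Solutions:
 g(c) = -sqrt(C1 + c^2)
 g(c) = sqrt(C1 + c^2)


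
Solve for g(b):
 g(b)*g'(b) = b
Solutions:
 g(b) = -sqrt(C1 + b^2)
 g(b) = sqrt(C1 + b^2)


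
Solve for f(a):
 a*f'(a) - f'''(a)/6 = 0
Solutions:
 f(a) = C1 + Integral(C2*airyai(6^(1/3)*a) + C3*airybi(6^(1/3)*a), a)


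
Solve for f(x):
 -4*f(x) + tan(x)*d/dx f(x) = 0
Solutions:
 f(x) = C1*sin(x)^4


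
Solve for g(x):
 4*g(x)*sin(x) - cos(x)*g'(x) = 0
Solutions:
 g(x) = C1/cos(x)^4


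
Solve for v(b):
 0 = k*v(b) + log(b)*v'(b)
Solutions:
 v(b) = C1*exp(-k*li(b))


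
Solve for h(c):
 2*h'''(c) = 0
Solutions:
 h(c) = C1 + C2*c + C3*c^2


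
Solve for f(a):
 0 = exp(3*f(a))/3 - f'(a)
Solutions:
 f(a) = log(-1/(C1 + a))/3
 f(a) = log((-1/(C1 + a))^(1/3)*(-1 - sqrt(3)*I)/2)
 f(a) = log((-1/(C1 + a))^(1/3)*(-1 + sqrt(3)*I)/2)


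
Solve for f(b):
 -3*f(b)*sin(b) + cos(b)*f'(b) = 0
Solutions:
 f(b) = C1/cos(b)^3


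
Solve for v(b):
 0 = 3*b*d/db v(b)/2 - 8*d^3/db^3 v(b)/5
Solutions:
 v(b) = C1 + Integral(C2*airyai(15^(1/3)*2^(2/3)*b/4) + C3*airybi(15^(1/3)*2^(2/3)*b/4), b)


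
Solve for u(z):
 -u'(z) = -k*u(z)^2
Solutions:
 u(z) = -1/(C1 + k*z)


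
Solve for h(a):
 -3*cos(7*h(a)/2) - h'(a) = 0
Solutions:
 h(a) = -2*asin((C1 + exp(21*a))/(C1 - exp(21*a)))/7 + 2*pi/7
 h(a) = 2*asin((C1 + exp(21*a))/(C1 - exp(21*a)))/7


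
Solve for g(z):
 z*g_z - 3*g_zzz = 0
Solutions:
 g(z) = C1 + Integral(C2*airyai(3^(2/3)*z/3) + C3*airybi(3^(2/3)*z/3), z)


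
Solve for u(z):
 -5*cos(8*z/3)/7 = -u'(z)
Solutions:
 u(z) = C1 + 15*sin(8*z/3)/56


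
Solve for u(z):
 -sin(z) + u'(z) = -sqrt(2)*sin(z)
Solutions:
 u(z) = C1 - cos(z) + sqrt(2)*cos(z)


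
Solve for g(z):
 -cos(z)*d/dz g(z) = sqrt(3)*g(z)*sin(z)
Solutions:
 g(z) = C1*cos(z)^(sqrt(3))


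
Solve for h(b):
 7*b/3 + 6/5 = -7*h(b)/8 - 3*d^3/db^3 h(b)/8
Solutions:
 h(b) = C3*exp(-3^(2/3)*7^(1/3)*b/3) - 8*b/3 + (C1*sin(3^(1/6)*7^(1/3)*b/2) + C2*cos(3^(1/6)*7^(1/3)*b/2))*exp(3^(2/3)*7^(1/3)*b/6) - 48/35


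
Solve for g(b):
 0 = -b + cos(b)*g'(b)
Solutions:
 g(b) = C1 + Integral(b/cos(b), b)


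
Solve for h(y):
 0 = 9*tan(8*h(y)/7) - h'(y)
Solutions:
 h(y) = -7*asin(C1*exp(72*y/7))/8 + 7*pi/8
 h(y) = 7*asin(C1*exp(72*y/7))/8


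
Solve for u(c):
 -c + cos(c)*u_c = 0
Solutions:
 u(c) = C1 + Integral(c/cos(c), c)


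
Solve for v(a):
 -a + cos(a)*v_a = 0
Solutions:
 v(a) = C1 + Integral(a/cos(a), a)


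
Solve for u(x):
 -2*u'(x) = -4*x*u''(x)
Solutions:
 u(x) = C1 + C2*x^(3/2)


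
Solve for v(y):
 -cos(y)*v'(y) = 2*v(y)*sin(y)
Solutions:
 v(y) = C1*cos(y)^2


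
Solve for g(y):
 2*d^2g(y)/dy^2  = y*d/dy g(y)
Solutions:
 g(y) = C1 + C2*erfi(y/2)


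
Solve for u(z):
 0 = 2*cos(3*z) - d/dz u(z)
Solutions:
 u(z) = C1 + 2*sin(3*z)/3


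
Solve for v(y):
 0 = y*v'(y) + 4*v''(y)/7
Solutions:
 v(y) = C1 + C2*erf(sqrt(14)*y/4)


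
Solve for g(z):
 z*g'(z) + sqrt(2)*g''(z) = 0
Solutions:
 g(z) = C1 + C2*erf(2^(1/4)*z/2)


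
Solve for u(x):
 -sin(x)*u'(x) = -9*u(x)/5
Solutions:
 u(x) = C1*(cos(x) - 1)^(9/10)/(cos(x) + 1)^(9/10)


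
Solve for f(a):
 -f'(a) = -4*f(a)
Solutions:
 f(a) = C1*exp(4*a)


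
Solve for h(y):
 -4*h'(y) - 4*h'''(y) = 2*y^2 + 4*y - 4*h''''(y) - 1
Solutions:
 h(y) = C1 + C2*exp(y*(-2^(2/3)*(3*sqrt(93) + 29)^(1/3) - 2*2^(1/3)/(3*sqrt(93) + 29)^(1/3) + 4)/12)*sin(2^(1/3)*sqrt(3)*y*(-2^(1/3)*(3*sqrt(93) + 29)^(1/3) + 2/(3*sqrt(93) + 29)^(1/3))/12) + C3*exp(y*(-2^(2/3)*(3*sqrt(93) + 29)^(1/3) - 2*2^(1/3)/(3*sqrt(93) + 29)^(1/3) + 4)/12)*cos(2^(1/3)*sqrt(3)*y*(-2^(1/3)*(3*sqrt(93) + 29)^(1/3) + 2/(3*sqrt(93) + 29)^(1/3))/12) + C4*exp(y*(2*2^(1/3)/(3*sqrt(93) + 29)^(1/3) + 2 + 2^(2/3)*(3*sqrt(93) + 29)^(1/3))/6) - y^3/6 - y^2/2 + 5*y/4


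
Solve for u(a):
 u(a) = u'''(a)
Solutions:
 u(a) = C3*exp(a) + (C1*sin(sqrt(3)*a/2) + C2*cos(sqrt(3)*a/2))*exp(-a/2)


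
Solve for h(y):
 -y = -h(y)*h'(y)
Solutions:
 h(y) = -sqrt(C1 + y^2)
 h(y) = sqrt(C1 + y^2)


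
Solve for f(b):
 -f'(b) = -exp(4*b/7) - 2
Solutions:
 f(b) = C1 + 2*b + 7*exp(4*b/7)/4


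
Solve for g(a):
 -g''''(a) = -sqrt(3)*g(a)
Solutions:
 g(a) = C1*exp(-3^(1/8)*a) + C2*exp(3^(1/8)*a) + C3*sin(3^(1/8)*a) + C4*cos(3^(1/8)*a)


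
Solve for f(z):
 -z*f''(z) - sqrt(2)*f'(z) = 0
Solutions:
 f(z) = C1 + C2*z^(1 - sqrt(2))


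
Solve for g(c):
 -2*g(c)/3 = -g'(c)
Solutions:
 g(c) = C1*exp(2*c/3)


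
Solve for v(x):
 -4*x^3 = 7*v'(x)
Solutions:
 v(x) = C1 - x^4/7


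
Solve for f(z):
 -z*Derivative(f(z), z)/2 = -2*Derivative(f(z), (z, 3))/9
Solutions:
 f(z) = C1 + Integral(C2*airyai(2^(1/3)*3^(2/3)*z/2) + C3*airybi(2^(1/3)*3^(2/3)*z/2), z)


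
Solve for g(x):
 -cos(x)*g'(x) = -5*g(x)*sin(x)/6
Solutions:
 g(x) = C1/cos(x)^(5/6)


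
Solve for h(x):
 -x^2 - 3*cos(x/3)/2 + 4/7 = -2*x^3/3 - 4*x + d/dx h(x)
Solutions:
 h(x) = C1 + x^4/6 - x^3/3 + 2*x^2 + 4*x/7 - 9*sin(x/3)/2


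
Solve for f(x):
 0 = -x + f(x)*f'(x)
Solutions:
 f(x) = -sqrt(C1 + x^2)
 f(x) = sqrt(C1 + x^2)


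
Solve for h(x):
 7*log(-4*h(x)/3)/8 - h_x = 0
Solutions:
 -8*Integral(1/(log(-_y) - log(3) + 2*log(2)), (_y, h(x)))/7 = C1 - x


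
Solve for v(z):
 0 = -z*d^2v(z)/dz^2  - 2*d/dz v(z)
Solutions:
 v(z) = C1 + C2/z


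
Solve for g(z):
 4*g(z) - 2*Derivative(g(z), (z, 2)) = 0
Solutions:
 g(z) = C1*exp(-sqrt(2)*z) + C2*exp(sqrt(2)*z)


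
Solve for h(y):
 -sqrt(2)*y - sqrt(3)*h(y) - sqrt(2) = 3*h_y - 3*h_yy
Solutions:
 h(y) = C1*exp(y*(3 + sqrt(3)*sqrt(3 + 4*sqrt(3)))/6) + C2*exp(y*(-sqrt(3)*sqrt(3 + 4*sqrt(3)) + 3)/6) - sqrt(6)*y/3 - sqrt(6)/3 + sqrt(2)


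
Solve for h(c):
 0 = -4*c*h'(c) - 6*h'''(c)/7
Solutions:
 h(c) = C1 + Integral(C2*airyai(-14^(1/3)*3^(2/3)*c/3) + C3*airybi(-14^(1/3)*3^(2/3)*c/3), c)


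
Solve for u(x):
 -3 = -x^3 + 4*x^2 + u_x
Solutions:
 u(x) = C1 + x^4/4 - 4*x^3/3 - 3*x


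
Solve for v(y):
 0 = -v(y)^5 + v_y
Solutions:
 v(y) = -(-1/(C1 + 4*y))^(1/4)
 v(y) = (-1/(C1 + 4*y))^(1/4)
 v(y) = -I*(-1/(C1 + 4*y))^(1/4)
 v(y) = I*(-1/(C1 + 4*y))^(1/4)


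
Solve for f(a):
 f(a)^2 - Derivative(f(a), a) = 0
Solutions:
 f(a) = -1/(C1 + a)


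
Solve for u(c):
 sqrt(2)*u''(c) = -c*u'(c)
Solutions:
 u(c) = C1 + C2*erf(2^(1/4)*c/2)


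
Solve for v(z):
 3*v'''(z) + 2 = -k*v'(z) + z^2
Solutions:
 v(z) = C1 + C2*exp(-sqrt(3)*z*sqrt(-k)/3) + C3*exp(sqrt(3)*z*sqrt(-k)/3) + z^3/(3*k) - 2*z/k - 6*z/k^2


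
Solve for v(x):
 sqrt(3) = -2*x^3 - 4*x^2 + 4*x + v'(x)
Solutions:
 v(x) = C1 + x^4/2 + 4*x^3/3 - 2*x^2 + sqrt(3)*x


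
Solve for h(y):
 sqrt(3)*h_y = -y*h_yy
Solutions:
 h(y) = C1 + C2*y^(1 - sqrt(3))


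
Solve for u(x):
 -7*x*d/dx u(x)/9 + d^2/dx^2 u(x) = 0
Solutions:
 u(x) = C1 + C2*erfi(sqrt(14)*x/6)


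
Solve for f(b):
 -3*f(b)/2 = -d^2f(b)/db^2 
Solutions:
 f(b) = C1*exp(-sqrt(6)*b/2) + C2*exp(sqrt(6)*b/2)


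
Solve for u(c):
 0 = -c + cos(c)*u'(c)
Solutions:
 u(c) = C1 + Integral(c/cos(c), c)


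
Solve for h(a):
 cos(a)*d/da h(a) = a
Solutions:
 h(a) = C1 + Integral(a/cos(a), a)


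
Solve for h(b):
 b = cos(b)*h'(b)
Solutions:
 h(b) = C1 + Integral(b/cos(b), b)


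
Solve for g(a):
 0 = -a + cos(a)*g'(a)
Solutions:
 g(a) = C1 + Integral(a/cos(a), a)


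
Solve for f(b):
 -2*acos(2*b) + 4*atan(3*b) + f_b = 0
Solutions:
 f(b) = C1 + 2*b*acos(2*b) - 4*b*atan(3*b) - sqrt(1 - 4*b^2) + 2*log(9*b^2 + 1)/3


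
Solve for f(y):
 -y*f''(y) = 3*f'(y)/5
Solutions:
 f(y) = C1 + C2*y^(2/5)


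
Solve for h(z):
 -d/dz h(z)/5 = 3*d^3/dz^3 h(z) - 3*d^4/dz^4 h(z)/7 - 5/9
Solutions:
 h(z) = C1 + C2*exp(z*(-10^(2/3)*7^(1/3)*(3*sqrt(989) + 499)^(1/3) - 70*10^(1/3)*7^(2/3)/(3*sqrt(989) + 499)^(1/3) + 140)/60)*sin(sqrt(3)*70^(1/3)*z*(-10^(1/3)*(3*sqrt(989) + 499)^(1/3) + 70*7^(1/3)/(3*sqrt(989) + 499)^(1/3))/60) + C3*exp(z*(-10^(2/3)*7^(1/3)*(3*sqrt(989) + 499)^(1/3) - 70*10^(1/3)*7^(2/3)/(3*sqrt(989) + 499)^(1/3) + 140)/60)*cos(sqrt(3)*70^(1/3)*z*(-10^(1/3)*(3*sqrt(989) + 499)^(1/3) + 70*7^(1/3)/(3*sqrt(989) + 499)^(1/3))/60) + C4*exp(z*(70*10^(1/3)*7^(2/3)/(3*sqrt(989) + 499)^(1/3) + 70 + 10^(2/3)*7^(1/3)*(3*sqrt(989) + 499)^(1/3))/30) + 25*z/9


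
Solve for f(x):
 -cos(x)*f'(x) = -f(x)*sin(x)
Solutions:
 f(x) = C1/cos(x)


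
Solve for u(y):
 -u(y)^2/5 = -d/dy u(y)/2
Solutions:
 u(y) = -5/(C1 + 2*y)


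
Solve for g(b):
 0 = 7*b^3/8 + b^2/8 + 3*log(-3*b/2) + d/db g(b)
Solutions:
 g(b) = C1 - 7*b^4/32 - b^3/24 - 3*b*log(-b) + 3*b*(-log(3) + log(2) + 1)


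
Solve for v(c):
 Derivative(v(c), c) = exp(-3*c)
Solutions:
 v(c) = C1 - exp(-3*c)/3


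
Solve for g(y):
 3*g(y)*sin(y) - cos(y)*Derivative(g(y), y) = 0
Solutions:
 g(y) = C1/cos(y)^3


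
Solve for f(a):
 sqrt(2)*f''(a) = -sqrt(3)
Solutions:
 f(a) = C1 + C2*a - sqrt(6)*a^2/4


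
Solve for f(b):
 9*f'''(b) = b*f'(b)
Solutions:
 f(b) = C1 + Integral(C2*airyai(3^(1/3)*b/3) + C3*airybi(3^(1/3)*b/3), b)


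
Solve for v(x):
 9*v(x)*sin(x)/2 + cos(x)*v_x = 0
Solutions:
 v(x) = C1*cos(x)^(9/2)


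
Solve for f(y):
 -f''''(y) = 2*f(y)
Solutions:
 f(y) = (C1*sin(2^(3/4)*y/2) + C2*cos(2^(3/4)*y/2))*exp(-2^(3/4)*y/2) + (C3*sin(2^(3/4)*y/2) + C4*cos(2^(3/4)*y/2))*exp(2^(3/4)*y/2)


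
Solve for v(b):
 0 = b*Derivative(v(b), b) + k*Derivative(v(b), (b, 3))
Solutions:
 v(b) = C1 + Integral(C2*airyai(b*(-1/k)^(1/3)) + C3*airybi(b*(-1/k)^(1/3)), b)


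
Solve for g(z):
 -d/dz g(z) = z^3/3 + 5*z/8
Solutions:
 g(z) = C1 - z^4/12 - 5*z^2/16


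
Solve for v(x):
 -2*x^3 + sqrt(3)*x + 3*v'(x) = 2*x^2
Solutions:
 v(x) = C1 + x^4/6 + 2*x^3/9 - sqrt(3)*x^2/6


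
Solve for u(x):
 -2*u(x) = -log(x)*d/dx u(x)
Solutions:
 u(x) = C1*exp(2*li(x))


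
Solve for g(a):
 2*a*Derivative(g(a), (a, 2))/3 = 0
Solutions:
 g(a) = C1 + C2*a


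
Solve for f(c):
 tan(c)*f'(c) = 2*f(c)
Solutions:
 f(c) = C1*sin(c)^2


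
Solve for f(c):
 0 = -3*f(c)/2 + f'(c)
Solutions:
 f(c) = C1*exp(3*c/2)


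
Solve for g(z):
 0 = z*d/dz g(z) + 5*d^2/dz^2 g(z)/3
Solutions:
 g(z) = C1 + C2*erf(sqrt(30)*z/10)


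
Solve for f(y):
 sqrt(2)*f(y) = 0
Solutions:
 f(y) = 0


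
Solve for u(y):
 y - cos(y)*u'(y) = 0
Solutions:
 u(y) = C1 + Integral(y/cos(y), y)


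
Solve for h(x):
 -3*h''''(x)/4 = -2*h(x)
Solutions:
 h(x) = C1*exp(-6^(3/4)*x/3) + C2*exp(6^(3/4)*x/3) + C3*sin(6^(3/4)*x/3) + C4*cos(6^(3/4)*x/3)


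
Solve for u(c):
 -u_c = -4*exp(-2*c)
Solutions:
 u(c) = C1 - 2*exp(-2*c)


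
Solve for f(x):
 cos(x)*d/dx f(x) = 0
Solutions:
 f(x) = C1


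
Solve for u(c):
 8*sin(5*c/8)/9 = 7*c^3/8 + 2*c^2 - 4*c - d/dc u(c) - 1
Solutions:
 u(c) = C1 + 7*c^4/32 + 2*c^3/3 - 2*c^2 - c + 64*cos(5*c/8)/45


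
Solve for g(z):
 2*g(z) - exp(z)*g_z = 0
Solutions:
 g(z) = C1*exp(-2*exp(-z))


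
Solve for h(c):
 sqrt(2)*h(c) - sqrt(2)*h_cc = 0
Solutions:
 h(c) = C1*exp(-c) + C2*exp(c)


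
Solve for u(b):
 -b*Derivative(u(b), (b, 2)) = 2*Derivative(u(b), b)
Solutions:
 u(b) = C1 + C2/b


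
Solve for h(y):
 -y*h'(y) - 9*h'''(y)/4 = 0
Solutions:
 h(y) = C1 + Integral(C2*airyai(-2^(2/3)*3^(1/3)*y/3) + C3*airybi(-2^(2/3)*3^(1/3)*y/3), y)


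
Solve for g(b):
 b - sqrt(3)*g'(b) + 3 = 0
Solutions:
 g(b) = C1 + sqrt(3)*b^2/6 + sqrt(3)*b


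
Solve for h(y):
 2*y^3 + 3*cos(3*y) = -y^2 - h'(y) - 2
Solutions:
 h(y) = C1 - y^4/2 - y^3/3 - 2*y - sin(3*y)


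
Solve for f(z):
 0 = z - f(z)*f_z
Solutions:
 f(z) = -sqrt(C1 + z^2)
 f(z) = sqrt(C1 + z^2)


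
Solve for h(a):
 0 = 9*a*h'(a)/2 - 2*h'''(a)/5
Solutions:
 h(a) = C1 + Integral(C2*airyai(90^(1/3)*a/2) + C3*airybi(90^(1/3)*a/2), a)


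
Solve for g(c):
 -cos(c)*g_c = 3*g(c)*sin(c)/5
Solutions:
 g(c) = C1*cos(c)^(3/5)


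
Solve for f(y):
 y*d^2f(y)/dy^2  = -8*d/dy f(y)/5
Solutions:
 f(y) = C1 + C2/y^(3/5)


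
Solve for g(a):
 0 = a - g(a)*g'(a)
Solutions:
 g(a) = -sqrt(C1 + a^2)
 g(a) = sqrt(C1 + a^2)


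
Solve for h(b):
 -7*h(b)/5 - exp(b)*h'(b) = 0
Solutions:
 h(b) = C1*exp(7*exp(-b)/5)


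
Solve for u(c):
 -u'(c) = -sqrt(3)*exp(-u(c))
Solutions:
 u(c) = log(C1 + sqrt(3)*c)


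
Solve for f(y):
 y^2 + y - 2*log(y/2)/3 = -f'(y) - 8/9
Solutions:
 f(y) = C1 - y^3/3 - y^2/2 + 2*y*log(y)/3 - 14*y/9 - 2*y*log(2)/3


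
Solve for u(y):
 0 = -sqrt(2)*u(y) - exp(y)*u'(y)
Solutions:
 u(y) = C1*exp(sqrt(2)*exp(-y))


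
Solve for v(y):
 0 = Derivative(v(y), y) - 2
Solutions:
 v(y) = C1 + 2*y


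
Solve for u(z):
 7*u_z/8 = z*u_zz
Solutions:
 u(z) = C1 + C2*z^(15/8)


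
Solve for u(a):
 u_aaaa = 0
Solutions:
 u(a) = C1 + C2*a + C3*a^2 + C4*a^3


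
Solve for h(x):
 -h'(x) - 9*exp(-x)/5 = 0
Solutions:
 h(x) = C1 + 9*exp(-x)/5


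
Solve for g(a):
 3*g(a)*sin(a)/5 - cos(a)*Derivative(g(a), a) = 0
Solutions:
 g(a) = C1/cos(a)^(3/5)


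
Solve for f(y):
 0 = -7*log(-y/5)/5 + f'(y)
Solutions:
 f(y) = C1 + 7*y*log(-y)/5 + 7*y*(-log(5) - 1)/5


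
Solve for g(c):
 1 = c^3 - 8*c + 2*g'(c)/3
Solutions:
 g(c) = C1 - 3*c^4/8 + 6*c^2 + 3*c/2


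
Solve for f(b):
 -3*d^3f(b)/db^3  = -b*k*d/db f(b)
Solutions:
 f(b) = C1 + Integral(C2*airyai(3^(2/3)*b*k^(1/3)/3) + C3*airybi(3^(2/3)*b*k^(1/3)/3), b)


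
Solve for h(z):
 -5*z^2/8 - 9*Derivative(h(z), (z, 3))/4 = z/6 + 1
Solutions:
 h(z) = C1 + C2*z + C3*z^2 - z^5/216 - z^4/324 - 2*z^3/27


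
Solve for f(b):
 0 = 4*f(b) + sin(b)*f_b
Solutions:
 f(b) = C1*(cos(b)^2 + 2*cos(b) + 1)/(cos(b)^2 - 2*cos(b) + 1)


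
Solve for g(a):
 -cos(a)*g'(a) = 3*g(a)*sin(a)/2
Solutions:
 g(a) = C1*cos(a)^(3/2)


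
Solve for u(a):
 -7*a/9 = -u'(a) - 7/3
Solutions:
 u(a) = C1 + 7*a^2/18 - 7*a/3


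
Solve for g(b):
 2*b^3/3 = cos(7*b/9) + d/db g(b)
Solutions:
 g(b) = C1 + b^4/6 - 9*sin(7*b/9)/7


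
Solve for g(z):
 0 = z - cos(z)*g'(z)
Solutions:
 g(z) = C1 + Integral(z/cos(z), z)


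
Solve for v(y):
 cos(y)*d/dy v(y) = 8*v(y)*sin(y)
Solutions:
 v(y) = C1/cos(y)^8


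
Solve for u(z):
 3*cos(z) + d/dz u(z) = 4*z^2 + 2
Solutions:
 u(z) = C1 + 4*z^3/3 + 2*z - 3*sin(z)


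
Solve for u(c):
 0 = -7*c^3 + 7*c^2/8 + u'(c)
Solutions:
 u(c) = C1 + 7*c^4/4 - 7*c^3/24


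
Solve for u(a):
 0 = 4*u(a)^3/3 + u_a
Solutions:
 u(a) = -sqrt(6)*sqrt(-1/(C1 - 4*a))/2
 u(a) = sqrt(6)*sqrt(-1/(C1 - 4*a))/2


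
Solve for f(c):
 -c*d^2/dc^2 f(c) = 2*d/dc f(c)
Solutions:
 f(c) = C1 + C2/c


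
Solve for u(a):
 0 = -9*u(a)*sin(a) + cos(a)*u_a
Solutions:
 u(a) = C1/cos(a)^9


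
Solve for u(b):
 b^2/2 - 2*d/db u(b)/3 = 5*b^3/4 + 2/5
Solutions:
 u(b) = C1 - 15*b^4/32 + b^3/4 - 3*b/5


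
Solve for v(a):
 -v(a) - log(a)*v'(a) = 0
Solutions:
 v(a) = C1*exp(-li(a))


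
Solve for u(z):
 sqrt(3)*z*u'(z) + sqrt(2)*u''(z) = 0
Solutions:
 u(z) = C1 + C2*erf(6^(1/4)*z/2)


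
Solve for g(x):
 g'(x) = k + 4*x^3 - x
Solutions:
 g(x) = C1 + k*x + x^4 - x^2/2


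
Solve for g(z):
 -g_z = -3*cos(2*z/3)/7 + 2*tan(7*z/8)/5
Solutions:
 g(z) = C1 + 16*log(cos(7*z/8))/35 + 9*sin(2*z/3)/14


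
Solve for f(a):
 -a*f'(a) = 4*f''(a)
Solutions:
 f(a) = C1 + C2*erf(sqrt(2)*a/4)


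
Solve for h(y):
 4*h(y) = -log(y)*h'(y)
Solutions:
 h(y) = C1*exp(-4*li(y))


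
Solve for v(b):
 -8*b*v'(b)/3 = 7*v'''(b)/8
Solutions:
 v(b) = C1 + Integral(C2*airyai(-4*21^(2/3)*b/21) + C3*airybi(-4*21^(2/3)*b/21), b)


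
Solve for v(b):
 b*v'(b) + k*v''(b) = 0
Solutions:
 v(b) = C1 + C2*sqrt(k)*erf(sqrt(2)*b*sqrt(1/k)/2)


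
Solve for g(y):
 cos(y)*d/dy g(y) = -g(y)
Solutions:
 g(y) = C1*sqrt(sin(y) - 1)/sqrt(sin(y) + 1)


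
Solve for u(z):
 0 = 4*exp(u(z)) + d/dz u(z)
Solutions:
 u(z) = log(1/(C1 + 4*z))


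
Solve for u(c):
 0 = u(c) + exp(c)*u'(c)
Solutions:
 u(c) = C1*exp(exp(-c))


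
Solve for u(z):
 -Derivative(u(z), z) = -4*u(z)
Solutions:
 u(z) = C1*exp(4*z)


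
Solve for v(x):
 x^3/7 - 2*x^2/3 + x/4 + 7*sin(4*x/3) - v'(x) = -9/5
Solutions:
 v(x) = C1 + x^4/28 - 2*x^3/9 + x^2/8 + 9*x/5 - 21*cos(4*x/3)/4


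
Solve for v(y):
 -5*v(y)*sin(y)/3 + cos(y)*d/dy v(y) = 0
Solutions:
 v(y) = C1/cos(y)^(5/3)


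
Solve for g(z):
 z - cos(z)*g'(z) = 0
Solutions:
 g(z) = C1 + Integral(z/cos(z), z)


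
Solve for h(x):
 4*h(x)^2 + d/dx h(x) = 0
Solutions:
 h(x) = 1/(C1 + 4*x)


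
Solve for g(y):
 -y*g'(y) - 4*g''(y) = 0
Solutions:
 g(y) = C1 + C2*erf(sqrt(2)*y/4)


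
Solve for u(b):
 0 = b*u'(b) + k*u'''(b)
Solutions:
 u(b) = C1 + Integral(C2*airyai(b*(-1/k)^(1/3)) + C3*airybi(b*(-1/k)^(1/3)), b)


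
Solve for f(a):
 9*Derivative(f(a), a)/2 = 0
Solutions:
 f(a) = C1


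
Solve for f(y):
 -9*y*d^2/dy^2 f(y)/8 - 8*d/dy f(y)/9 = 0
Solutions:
 f(y) = C1 + C2*y^(17/81)


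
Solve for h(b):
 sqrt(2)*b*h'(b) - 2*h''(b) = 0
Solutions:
 h(b) = C1 + C2*erfi(2^(1/4)*b/2)


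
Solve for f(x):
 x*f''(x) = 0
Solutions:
 f(x) = C1 + C2*x


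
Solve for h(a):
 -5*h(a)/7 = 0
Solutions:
 h(a) = 0


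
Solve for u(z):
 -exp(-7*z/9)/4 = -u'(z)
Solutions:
 u(z) = C1 - 9*exp(-7*z/9)/28


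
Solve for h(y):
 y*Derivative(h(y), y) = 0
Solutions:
 h(y) = C1


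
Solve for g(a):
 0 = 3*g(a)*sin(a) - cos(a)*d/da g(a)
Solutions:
 g(a) = C1/cos(a)^3


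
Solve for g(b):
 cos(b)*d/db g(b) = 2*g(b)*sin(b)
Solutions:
 g(b) = C1/cos(b)^2


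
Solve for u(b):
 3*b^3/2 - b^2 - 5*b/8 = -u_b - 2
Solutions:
 u(b) = C1 - 3*b^4/8 + b^3/3 + 5*b^2/16 - 2*b


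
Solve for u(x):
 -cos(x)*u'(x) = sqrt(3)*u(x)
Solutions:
 u(x) = C1*(sin(x) - 1)^(sqrt(3)/2)/(sin(x) + 1)^(sqrt(3)/2)


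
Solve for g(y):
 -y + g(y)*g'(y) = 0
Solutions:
 g(y) = -sqrt(C1 + y^2)
 g(y) = sqrt(C1 + y^2)


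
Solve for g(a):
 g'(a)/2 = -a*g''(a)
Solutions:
 g(a) = C1 + C2*sqrt(a)


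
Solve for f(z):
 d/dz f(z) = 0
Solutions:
 f(z) = C1


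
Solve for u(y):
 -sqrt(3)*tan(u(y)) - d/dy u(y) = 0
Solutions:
 u(y) = pi - asin(C1*exp(-sqrt(3)*y))
 u(y) = asin(C1*exp(-sqrt(3)*y))


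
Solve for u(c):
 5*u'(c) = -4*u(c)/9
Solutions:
 u(c) = C1*exp(-4*c/45)


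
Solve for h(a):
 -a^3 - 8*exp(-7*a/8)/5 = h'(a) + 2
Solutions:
 h(a) = C1 - a^4/4 - 2*a + 64*exp(-7*a/8)/35


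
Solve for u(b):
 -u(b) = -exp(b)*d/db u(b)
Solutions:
 u(b) = C1*exp(-exp(-b))


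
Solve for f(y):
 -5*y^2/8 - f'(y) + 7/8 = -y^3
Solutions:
 f(y) = C1 + y^4/4 - 5*y^3/24 + 7*y/8


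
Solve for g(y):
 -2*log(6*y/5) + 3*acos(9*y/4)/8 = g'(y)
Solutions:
 g(y) = C1 - 2*y*log(y) + 3*y*acos(9*y/4)/8 - 2*y*log(6) + 2*y + 2*y*log(5) - sqrt(16 - 81*y^2)/24


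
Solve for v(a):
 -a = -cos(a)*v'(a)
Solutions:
 v(a) = C1 + Integral(a/cos(a), a)


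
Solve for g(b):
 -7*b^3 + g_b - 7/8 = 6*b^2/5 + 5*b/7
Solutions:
 g(b) = C1 + 7*b^4/4 + 2*b^3/5 + 5*b^2/14 + 7*b/8


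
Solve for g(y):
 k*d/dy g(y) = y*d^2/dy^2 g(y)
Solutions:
 g(y) = C1 + y^(re(k) + 1)*(C2*sin(log(y)*Abs(im(k))) + C3*cos(log(y)*im(k)))


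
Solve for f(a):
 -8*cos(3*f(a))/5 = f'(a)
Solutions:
 8*a/5 - log(sin(3*f(a)) - 1)/6 + log(sin(3*f(a)) + 1)/6 = C1


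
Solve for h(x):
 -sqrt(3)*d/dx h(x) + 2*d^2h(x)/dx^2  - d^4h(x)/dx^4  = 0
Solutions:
 h(x) = C1 + C4*exp(-sqrt(3)*x) + (C2*sin(x/2) + C3*cos(x/2))*exp(sqrt(3)*x/2)


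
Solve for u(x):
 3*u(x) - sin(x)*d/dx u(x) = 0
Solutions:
 u(x) = C1*(cos(x) - 1)^(3/2)/(cos(x) + 1)^(3/2)


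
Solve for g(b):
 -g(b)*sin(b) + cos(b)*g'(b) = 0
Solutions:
 g(b) = C1/cos(b)


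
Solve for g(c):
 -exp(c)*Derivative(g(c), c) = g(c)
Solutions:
 g(c) = C1*exp(exp(-c))


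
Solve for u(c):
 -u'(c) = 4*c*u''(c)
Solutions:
 u(c) = C1 + C2*c^(3/4)


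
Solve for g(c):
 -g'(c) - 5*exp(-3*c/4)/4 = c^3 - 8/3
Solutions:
 g(c) = C1 - c^4/4 + 8*c/3 + 5*exp(-3*c/4)/3


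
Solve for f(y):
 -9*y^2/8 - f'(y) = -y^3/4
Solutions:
 f(y) = C1 + y^4/16 - 3*y^3/8


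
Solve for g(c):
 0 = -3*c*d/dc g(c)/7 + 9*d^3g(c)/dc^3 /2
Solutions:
 g(c) = C1 + Integral(C2*airyai(2^(1/3)*21^(2/3)*c/21) + C3*airybi(2^(1/3)*21^(2/3)*c/21), c)


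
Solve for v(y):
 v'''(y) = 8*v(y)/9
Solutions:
 v(y) = C3*exp(2*3^(1/3)*y/3) + (C1*sin(3^(5/6)*y/3) + C2*cos(3^(5/6)*y/3))*exp(-3^(1/3)*y/3)


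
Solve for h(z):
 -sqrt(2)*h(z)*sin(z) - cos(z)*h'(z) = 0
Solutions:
 h(z) = C1*cos(z)^(sqrt(2))


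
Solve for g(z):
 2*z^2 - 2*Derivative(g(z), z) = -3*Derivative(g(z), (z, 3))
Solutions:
 g(z) = C1 + C2*exp(-sqrt(6)*z/3) + C3*exp(sqrt(6)*z/3) + z^3/3 + 3*z


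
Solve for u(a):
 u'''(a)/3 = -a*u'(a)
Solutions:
 u(a) = C1 + Integral(C2*airyai(-3^(1/3)*a) + C3*airybi(-3^(1/3)*a), a)


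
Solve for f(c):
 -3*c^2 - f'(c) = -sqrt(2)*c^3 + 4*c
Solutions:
 f(c) = C1 + sqrt(2)*c^4/4 - c^3 - 2*c^2


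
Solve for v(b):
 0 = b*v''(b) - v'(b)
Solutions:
 v(b) = C1 + C2*b^2


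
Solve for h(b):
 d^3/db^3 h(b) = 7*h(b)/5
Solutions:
 h(b) = C3*exp(5^(2/3)*7^(1/3)*b/5) + (C1*sin(sqrt(3)*5^(2/3)*7^(1/3)*b/10) + C2*cos(sqrt(3)*5^(2/3)*7^(1/3)*b/10))*exp(-5^(2/3)*7^(1/3)*b/10)


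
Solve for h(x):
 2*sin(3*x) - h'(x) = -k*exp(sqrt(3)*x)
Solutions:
 h(x) = C1 + sqrt(3)*k*exp(sqrt(3)*x)/3 - 2*cos(3*x)/3


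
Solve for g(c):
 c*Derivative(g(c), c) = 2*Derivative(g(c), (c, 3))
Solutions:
 g(c) = C1 + Integral(C2*airyai(2^(2/3)*c/2) + C3*airybi(2^(2/3)*c/2), c)


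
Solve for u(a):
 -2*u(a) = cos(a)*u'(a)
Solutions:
 u(a) = C1*(sin(a) - 1)/(sin(a) + 1)


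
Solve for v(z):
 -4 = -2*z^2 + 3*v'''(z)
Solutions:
 v(z) = C1 + C2*z + C3*z^2 + z^5/90 - 2*z^3/9


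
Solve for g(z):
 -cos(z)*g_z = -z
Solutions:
 g(z) = C1 + Integral(z/cos(z), z)


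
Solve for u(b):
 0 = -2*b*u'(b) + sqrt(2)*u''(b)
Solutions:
 u(b) = C1 + C2*erfi(2^(3/4)*b/2)


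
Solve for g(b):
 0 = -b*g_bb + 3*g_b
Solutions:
 g(b) = C1 + C2*b^4


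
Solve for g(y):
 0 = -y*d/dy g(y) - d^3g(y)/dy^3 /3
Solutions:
 g(y) = C1 + Integral(C2*airyai(-3^(1/3)*y) + C3*airybi(-3^(1/3)*y), y)


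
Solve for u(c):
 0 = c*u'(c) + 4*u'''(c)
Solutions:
 u(c) = C1 + Integral(C2*airyai(-2^(1/3)*c/2) + C3*airybi(-2^(1/3)*c/2), c)


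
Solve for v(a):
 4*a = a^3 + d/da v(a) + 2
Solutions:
 v(a) = C1 - a^4/4 + 2*a^2 - 2*a
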